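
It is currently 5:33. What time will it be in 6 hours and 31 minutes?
Starting time: 5:33
Adding 31 minutes to 33 minutes: 33 + 31 = 64 minutes = 1 hour and 4 minutes
Adding 6 hours: 5 + 6 + 1 (carry) = 12
Final time: 12:04

Final answer: 12:04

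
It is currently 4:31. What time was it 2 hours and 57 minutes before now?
Starting time: 4:31 = 271 total minutes past 12:00
Subtracting: 2 hours and 57 minutes = 177 minutes
271 - 177 = 94 minutes
= 1 hour and 34 minutes past 12:00 = 1:34

Final answer: 1:34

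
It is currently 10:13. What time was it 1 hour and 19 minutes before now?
Starting time: 10:13 = 613 total minutes past 12:00
Subtracting: 1 hour and 19 minutes = 79 minutes
613 - 79 = 534 minutes
= 8 hours and 54 minutes past 12:00 = 8:54

Final answer: 8:54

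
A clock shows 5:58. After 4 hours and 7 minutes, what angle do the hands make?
First find the time 4 hours and 7 minutes after 5:58.
Total minutes: 5 x 60 + 58 + 4 x 60 + 7 = 605.
605 mod 720 = 605 minutes = 10:05.
Now compute the angle at 10:05:
Hour hand: 10 x 30 + 5 x 0.5 = 302.5 degrees
Minute hand: 5 x 6 = 30 degrees
Difference: |302.5 - 30| = 272.5 degrees
Smaller angle: 360 - 272.5 = 87.5 degrees

Final answer: 87.5 degrees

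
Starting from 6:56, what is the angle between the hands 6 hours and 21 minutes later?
First find the time 6 hours and 21 minutes after 6:56.
Total minutes: 6 x 60 + 56 + 6 x 60 + 21 = 797.
797 mod 720 = 77 minutes = 1:17.
Now compute the angle at 1:17:
Hour hand: 1 x 30 + 17 x 0.5 = 38.5 degrees
Minute hand: 17 x 6 = 102 degrees
Difference: |38.5 - 102| = 63.5 degrees
The angle is 63.5 degrees

Final answer: 63.5 degrees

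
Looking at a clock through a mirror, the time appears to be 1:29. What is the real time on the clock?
Reflection across the vertical (12-6) axis maps a hand at angle A degrees to (360 - A) degrees, which sends a reading of T minutes past 12:00 to (720 - T) minutes past 12:00.
Mirror reads 1:29 = 89 minutes past 12:00.
Actual time: (720 - 89) mod 720 = 631 minutes = 10:31.

Final answer: 10:31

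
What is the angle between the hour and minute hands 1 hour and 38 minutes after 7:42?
First find the time 1 hour and 38 minutes after 7:42.
Total minutes: 7 x 60 + 42 + 1 x 60 + 38 = 560.
560 mod 720 = 560 minutes = 9:20.
Now compute the angle at 9:20:
Hour hand: 9 x 30 + 20 x 0.5 = 280 degrees
Minute hand: 20 x 6 = 120 degrees
Difference: |280 - 120| = 160 degrees
The angle is 160 degrees

Final answer: 160 degrees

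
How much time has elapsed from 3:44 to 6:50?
From 3:44 to 6:50:
(6 x 60 + 50) - (3 x 60 + 44) = 410 - 224 = 186 minutes
= 3 hours and 6 minutes

Final answer: 3 hours and 6 minutes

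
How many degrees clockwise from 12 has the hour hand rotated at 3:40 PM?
The hour hand moves 30 degrees per hour and 0.5 degrees per minute.
At 3:40: (3) x 30 + 40 x 0.5 = 90 + 20 = 110 degrees

Final answer: 110 degrees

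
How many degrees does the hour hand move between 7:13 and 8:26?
The hour hand moves 0.5 degrees per minute.
Time elapsed: 8:26 - 7:13 = 73 minutes
Angular displacement: 73 x 0.5 = 36.5 degrees

Final answer: 36.5 degrees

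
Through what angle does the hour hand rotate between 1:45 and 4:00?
The hour hand moves 0.5 degrees per minute.
Time elapsed: 4:00 - 1:45 = 135 minutes
Angular displacement: 135 x 0.5 = 67.5 degrees

Final answer: 67.5 degrees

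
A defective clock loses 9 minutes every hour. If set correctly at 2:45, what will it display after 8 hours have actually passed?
For every 60 true minutes, the faulty clock advances 60 - 9 = 51 minutes.
True elapsed: 8 hours = 480 minutes.
Faulty clock advances: 480 x 51/60 = 408 minutes (drift: 72 minutes behind).
Shown time: 2:45 + 408 minutes = 9:33.

Final answer: 9:33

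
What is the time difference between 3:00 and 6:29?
From 3:00 to 6:29:
(6 x 60 + 29) - (3 x 60 + 0) = 389 - 180 = 209 minutes
= 3 hours and 29 minutes

Final answer: 3 hours and 29 minutes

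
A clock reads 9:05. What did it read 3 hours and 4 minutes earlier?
Starting time: 9:05 = 545 total minutes past 12:00
Subtracting: 3 hours and 4 minutes = 184 minutes
545 - 184 = 361 minutes
= 6 hours and 1 minute past 12:00 = 6:01

Final answer: 6:01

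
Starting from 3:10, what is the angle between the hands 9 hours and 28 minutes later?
First find the time 9 hours and 28 minutes after 3:10.
Total minutes: 3 x 60 + 10 + 9 x 60 + 28 = 758.
758 mod 720 = 38 minutes = 12:38.
Now compute the angle at 12:38:
Hour hand: 0 x 30 + 38 x 0.5 = 19 degrees
Minute hand: 38 x 6 = 228 degrees
Difference: |19 - 228| = 209 degrees
Smaller angle: 360 - 209 = 151 degrees

Final answer: 151 degrees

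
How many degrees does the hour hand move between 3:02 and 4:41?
The hour hand moves 0.5 degrees per minute.
Time elapsed: 4:41 - 3:02 = 99 minutes
Angular displacement: 99 x 0.5 = 49.5 degrees

Final answer: 49.5 degrees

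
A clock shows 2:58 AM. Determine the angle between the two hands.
Hour hand position: 2 x 30 + 58 x 0.5 = 89 degrees
Minute hand position: 58 x 6 = 348 degrees
Difference: |89 - 348| = 259 degrees
Since 259 > 180, the smaller angle is 360 - 259 = 101 degrees

Final answer: 101 degrees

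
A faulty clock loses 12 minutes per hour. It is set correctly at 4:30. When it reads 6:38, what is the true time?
For every 60 true minutes, the faulty clock advances 48 minutes, so 1 faulty-clock minute corresponds to 60/48 true minutes.
From 4:30 to 6:38 on the faulty dial is 128 minutes.
True elapsed: 128 x 60/48 = 160 minutes = 2 hours and 40 minutes.
True time: 4:30 + 2 hours and 40 minutes = 7:10.

Final answer: 7:10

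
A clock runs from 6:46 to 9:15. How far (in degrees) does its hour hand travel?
The hour hand moves 0.5 degrees per minute.
Time elapsed: 9:15 - 6:46 = 149 minutes
Angular displacement: 149 x 0.5 = 74.5 degrees

Final answer: 74.5 degrees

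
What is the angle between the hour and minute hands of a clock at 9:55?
Hour hand position: 9 x 30 + 55 x 0.5 = 297.5 degrees
Minute hand position: 55 x 6 = 330 degrees
Difference: |297.5 - 330| = 32.5 degrees
The angle between the hands is 32.5 degrees

Final answer: 32.5 degrees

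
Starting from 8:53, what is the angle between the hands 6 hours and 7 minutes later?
First find the time 6 hours and 7 minutes after 8:53.
Total minutes: 8 x 60 + 53 + 6 x 60 + 7 = 900.
900 mod 720 = 180 minutes = 3:00.
Now compute the angle at 3:00:
Hour hand: 3 x 30 + 0 x 0.5 = 90 degrees
Minute hand: 0 x 6 = 0 degrees
Difference: |90 - 0| = 90 degrees
The angle is 90 degrees

Final answer: 90 degrees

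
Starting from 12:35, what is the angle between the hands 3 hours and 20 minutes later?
First find the time 3 hours and 20 minutes after 12:35.
Total minutes: 12 x 60 + 35 + 3 x 60 + 20 = 955.
955 mod 720 = 235 minutes = 3:55.
Now compute the angle at 3:55:
Hour hand: 3 x 30 + 55 x 0.5 = 117.5 degrees
Minute hand: 55 x 6 = 330 degrees
Difference: |117.5 - 330| = 212.5 degrees
Smaller angle: 360 - 212.5 = 147.5 degrees

Final answer: 147.5 degrees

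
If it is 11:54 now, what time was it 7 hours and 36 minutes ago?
Starting time: 11:54 = 714 total minutes past 12:00
Subtracting: 7 hours and 36 minutes = 456 minutes
714 - 456 = 258 minutes
= 4 hours and 18 minutes past 12:00 = 4:18

Final answer: 4:18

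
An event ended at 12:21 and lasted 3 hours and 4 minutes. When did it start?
Starting time: 12:21 = 21 total minutes past 12:00
Subtracting: 3 hours and 4 minutes = 184 minutes
21 - 184 = -163 (negative, add 12 hours = 720) = 557 minutes
= 9 hours and 17 minutes past 12:00 = 9:17

Final answer: 9:17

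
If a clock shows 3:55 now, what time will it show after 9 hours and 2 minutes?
Starting time: 3:55
Adding 2 minutes to 55 minutes: 55 + 2 = 57 minutes
Adding 9 hours: 3 + 9 = 12
Final time: 12:57

Final answer: 12:57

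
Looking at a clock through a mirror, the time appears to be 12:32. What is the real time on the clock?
Reflection across the vertical (12-6) axis maps a hand at angle A degrees to (360 - A) degrees, which sends a reading of T minutes past 12:00 to (720 - T) minutes past 12:00.
Mirror reads 12:32 = 32 minutes past 12:00.
Actual time: (720 - 32) mod 720 = 688 minutes = 11:28.

Final answer: 11:28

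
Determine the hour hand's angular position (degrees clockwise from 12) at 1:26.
The hour hand moves 30 degrees per hour and 0.5 degrees per minute.
At 1:26: (1) x 30 + 26 x 0.5 = 30 + 13 = 43 degrees

Final answer: 43 degrees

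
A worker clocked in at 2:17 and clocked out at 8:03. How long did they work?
From 2:17 to 8:03:
(8 x 60 + 3) - (2 x 60 + 17) = 483 - 137 = 346 minutes
= 5 hours and 46 minutes

Final answer: 5 hours and 46 minutes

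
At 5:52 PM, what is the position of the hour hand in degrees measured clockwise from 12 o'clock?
The hour hand moves 30 degrees per hour and 0.5 degrees per minute.
At 5:52: (5) x 30 + 52 x 0.5 = 150 + 26 = 176 degrees

Final answer: 176 degrees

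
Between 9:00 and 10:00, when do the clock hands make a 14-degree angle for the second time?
At t minutes past 9:00, the hour hand is at 30 x 9 + 0.5t degrees and the minute hand is at 6t degrees.
The smaller angle between them is 14 degrees when |30H - 5.5t| = 14 or |30H - 5.5t| = 346.
With H = 9, solve 30 x 9 - 5.5t = +/- target for each target:
  t = (30 x 9 - 14) / 5.5 = 46.55
  t = (30 x 9 + 14) / 5.5 = 51.64
  t = (30 x 9 - 346) / 5.5 = -13.82 (outside (0, 60))
  t = (30 x 9 + 346) / 5.5 = 112 (outside (0, 60))
Valid solutions in (0, 60): {46.55, 51.64} minutes.
The second occurrence is t = 51.64 minutes.
The hands form a 14-degree angle at 51.64 minutes past 9:00.

Final answer: 51.64 minutes past 9:00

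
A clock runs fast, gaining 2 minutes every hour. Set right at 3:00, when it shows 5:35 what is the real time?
For every 60 true minutes, the faulty clock advances 62 minutes, so 1 faulty-clock minute corresponds to 60/62 true minutes.
From 3:00 to 5:35 on the faulty dial is 155 minutes.
True elapsed: 155 x 60/62 = 150 minutes = 2 hours and 30 minutes.
True time: 3:00 + 2 hours and 30 minutes = 5:30.

Final answer: 5:30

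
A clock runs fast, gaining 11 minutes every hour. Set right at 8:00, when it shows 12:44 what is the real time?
For every 60 true minutes, the faulty clock advances 71 minutes, so 1 faulty-clock minute corresponds to 60/71 true minutes.
From 8:00 to 12:44 on the faulty dial is 284 minutes.
True elapsed: 284 x 60/71 = 240 minutes = 4 hours.
True time: 8:00 + 4 hours = 12:00.

Final answer: 12:00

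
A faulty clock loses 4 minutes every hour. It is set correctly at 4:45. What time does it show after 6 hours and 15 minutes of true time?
For every 60 true minutes, the faulty clock advances 60 - 4 = 56 minutes.
True elapsed: 6 hours and 15 minutes = 375 minutes.
Faulty clock advances: 375 x 56/60 = 350 minutes (drift: 25 minutes behind).
Shown time: 4:45 + 350 minutes = 10:35.

Final answer: 10:35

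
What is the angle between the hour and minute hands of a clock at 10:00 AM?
Hour hand position: 10 x 30 + 0 x 0.5 = 300 degrees
Minute hand position: 0 x 6 = 0 degrees
Difference: |300 - 0| = 300 degrees
Since 300 > 180, the smaller angle is 360 - 300 = 60 degrees

Final answer: 60 degrees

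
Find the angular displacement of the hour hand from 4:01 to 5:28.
The hour hand moves 0.5 degrees per minute.
Time elapsed: 5:28 - 4:01 = 87 minutes
Angular displacement: 87 x 0.5 = 43.5 degrees

Final answer: 43.5 degrees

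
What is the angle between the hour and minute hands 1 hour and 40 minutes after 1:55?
First find the time 1 hour and 40 minutes after 1:55.
Total minutes: 1 x 60 + 55 + 1 x 60 + 40 = 215.
215 mod 720 = 215 minutes = 3:35.
Now compute the angle at 3:35:
Hour hand: 3 x 30 + 35 x 0.5 = 107.5 degrees
Minute hand: 35 x 6 = 210 degrees
Difference: |107.5 - 210| = 102.5 degrees
The angle is 102.5 degrees

Final answer: 102.5 degrees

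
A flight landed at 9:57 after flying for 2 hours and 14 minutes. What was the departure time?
Starting time: 9:57 = 597 total minutes past 12:00
Subtracting: 2 hours and 14 minutes = 134 minutes
597 - 134 = 463 minutes
= 7 hours and 43 minutes past 12:00 = 7:43

Final answer: 7:43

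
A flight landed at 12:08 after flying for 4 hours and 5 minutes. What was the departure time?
Starting time: 12:08 = 8 total minutes past 12:00
Subtracting: 4 hours and 5 minutes = 245 minutes
8 - 245 = -237 (negative, add 12 hours = 720) = 483 minutes
= 8 hours and 3 minutes past 12:00 = 8:03

Final answer: 8:03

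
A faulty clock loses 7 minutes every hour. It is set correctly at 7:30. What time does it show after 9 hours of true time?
For every 60 true minutes, the faulty clock advances 60 - 7 = 53 minutes.
True elapsed: 9 hours = 540 minutes.
Faulty clock advances: 540 x 53/60 = 477 minutes (drift: 63 minutes behind).
Shown time: 7:30 + 477 minutes = 3:27.

Final answer: 3:27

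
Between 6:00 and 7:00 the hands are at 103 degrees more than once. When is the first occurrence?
At t minutes past 6:00, the hour hand is at 30 x 6 + 0.5t degrees and the minute hand is at 6t degrees.
The smaller angle between them is 103 degrees when |30H - 5.5t| = 103 or |30H - 5.5t| = 257.
With H = 6, solve 30 x 6 - 5.5t = +/- target for each target:
  t = (30 x 6 - 103) / 5.5 = 14
  t = (30 x 6 + 103) / 5.5 = 51.45
  t = (30 x 6 - 257) / 5.5 = -14 (outside (0, 60))
  t = (30 x 6 + 257) / 5.5 = 79.45 (outside (0, 60))
Valid solutions in (0, 60): {14, 51.45} minutes.
The first occurrence is t = 14 minutes.
The hands form a 103-degree angle at 14 minutes past 6:00.

Final answer: 14 minutes past 6:00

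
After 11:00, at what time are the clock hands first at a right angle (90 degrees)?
At t minutes past 11:00, the hour hand is at 30 x 11 + 0.5t degrees and the minute hand is at 6t degrees.
The smaller angle between them is 90 degrees when |30H - 5.5t| = 90 or |30H - 5.5t| = 270.
With H = 11, solve 30 x 11 - 5.5t = +/- target for each target:
  t = (30 x 11 - 90) / 5.5 = 43.64
  t = (30 x 11 + 90) / 5.5 = 76.36 (outside (0, 60))
  t = (30 x 11 - 270) / 5.5 = 10.91
  t = (30 x 11 + 270) / 5.5 = 109.09 (outside (0, 60))
Valid solutions in (0, 60): {10.91, 43.64} minutes.
First occurrence: t = 10.91 minutes.
The hands are at right angles at 10.91 minutes past 11:00.

Final answer: 10.91 minutes past 11:00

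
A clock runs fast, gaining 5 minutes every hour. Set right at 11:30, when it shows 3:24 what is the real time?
For every 60 true minutes, the faulty clock advances 65 minutes, so 1 faulty-clock minute corresponds to 60/65 true minutes.
From 11:30 to 3:24 on the faulty dial is 234 minutes.
True elapsed: 234 x 60/65 = 216 minutes = 3 hours and 36 minutes.
True time: 11:30 + 3 hours and 36 minutes = 3:06.

Final answer: 3:06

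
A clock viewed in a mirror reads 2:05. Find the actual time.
Reflection across the vertical (12-6) axis maps a hand at angle A degrees to (360 - A) degrees, which sends a reading of T minutes past 12:00 to (720 - T) minutes past 12:00.
Mirror reads 2:05 = 125 minutes past 12:00.
Actual time: (720 - 125) mod 720 = 595 minutes = 9:55.

Final answer: 9:55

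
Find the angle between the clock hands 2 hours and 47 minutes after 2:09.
First find the time 2 hours and 47 minutes after 2:09.
Total minutes: 2 x 60 + 9 + 2 x 60 + 47 = 296.
296 mod 720 = 296 minutes = 4:56.
Now compute the angle at 4:56:
Hour hand: 4 x 30 + 56 x 0.5 = 148 degrees
Minute hand: 56 x 6 = 336 degrees
Difference: |148 - 336| = 188 degrees
Smaller angle: 360 - 188 = 172 degrees

Final answer: 172 degrees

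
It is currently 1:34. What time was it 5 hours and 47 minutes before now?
Starting time: 1:34 = 94 total minutes past 12:00
Subtracting: 5 hours and 47 minutes = 347 minutes
94 - 347 = -253 (negative, add 12 hours = 720) = 467 minutes
= 7 hours and 47 minutes past 12:00 = 7:47

Final answer: 7:47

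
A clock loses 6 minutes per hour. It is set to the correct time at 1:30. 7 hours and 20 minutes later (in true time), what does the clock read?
For every 60 true minutes, the faulty clock advances 60 - 6 = 54 minutes.
True elapsed: 7 hours and 20 minutes = 440 minutes.
Faulty clock advances: 440 x 54/60 = 396 minutes (drift: 44 minutes behind).
Shown time: 1:30 + 396 minutes = 8:06.

Final answer: 8:06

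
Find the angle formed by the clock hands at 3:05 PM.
Hour hand position: 3 x 30 + 5 x 0.5 = 92.5 degrees
Minute hand position: 5 x 6 = 30 degrees
Difference: |92.5 - 30| = 62.5 degrees
The angle between the hands is 62.5 degrees

Final answer: 62.5 degrees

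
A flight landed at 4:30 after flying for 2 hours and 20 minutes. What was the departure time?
Starting time: 4:30 = 270 total minutes past 12:00
Subtracting: 2 hours and 20 minutes = 140 minutes
270 - 140 = 130 minutes
= 2 hours and 10 minutes past 12:00 = 2:10

Final answer: 2:10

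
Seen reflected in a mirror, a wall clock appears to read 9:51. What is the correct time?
Reflection across the vertical (12-6) axis maps a hand at angle A degrees to (360 - A) degrees, which sends a reading of T minutes past 12:00 to (720 - T) minutes past 12:00.
Mirror reads 9:51 = 591 minutes past 12:00.
Actual time: (720 - 591) mod 720 = 129 minutes = 2:09.

Final answer: 2:09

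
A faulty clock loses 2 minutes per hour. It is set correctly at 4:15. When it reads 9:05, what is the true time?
For every 60 true minutes, the faulty clock advances 58 minutes, so 1 faulty-clock minute corresponds to 60/58 true minutes.
From 4:15 to 9:05 on the faulty dial is 290 minutes.
True elapsed: 290 x 60/58 = 300 minutes = 5 hours.
True time: 4:15 + 5 hours = 9:15.

Final answer: 9:15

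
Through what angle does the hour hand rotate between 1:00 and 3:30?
The hour hand moves 0.5 degrees per minute.
Time elapsed: 3:30 - 1:00 = 150 minutes
Angular displacement: 150 x 0.5 = 75 degrees

Final answer: 75 degrees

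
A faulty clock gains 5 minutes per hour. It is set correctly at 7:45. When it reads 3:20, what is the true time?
For every 60 true minutes, the faulty clock advances 65 minutes, so 1 faulty-clock minute corresponds to 60/65 true minutes.
From 7:45 to 3:20 on the faulty dial is 455 minutes.
True elapsed: 455 x 60/65 = 420 minutes = 7 hours.
True time: 7:45 + 7 hours = 2:45.

Final answer: 2:45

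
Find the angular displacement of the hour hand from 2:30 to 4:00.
The hour hand moves 0.5 degrees per minute.
Time elapsed: 4:00 - 2:30 = 90 minutes
Angular displacement: 90 x 0.5 = 45 degrees

Final answer: 45 degrees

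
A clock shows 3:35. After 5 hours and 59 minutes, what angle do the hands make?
First find the time 5 hours and 59 minutes after 3:35.
Total minutes: 3 x 60 + 35 + 5 x 60 + 59 = 574.
574 mod 720 = 574 minutes = 9:34.
Now compute the angle at 9:34:
Hour hand: 9 x 30 + 34 x 0.5 = 287 degrees
Minute hand: 34 x 6 = 204 degrees
Difference: |287 - 204| = 83 degrees
The angle is 83 degrees

Final answer: 83 degrees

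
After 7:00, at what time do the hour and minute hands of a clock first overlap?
The minute hand gains 5.5 degrees per minute on the hour hand.
At 7:00, the hour hand is at 210 degrees and the minute hand is at 0 degrees.
The gap is 210 degrees. Time to close: 210/5.5 = 60 x 7/11 = 38.18 minutes.
The hands overlap at 38.18 minutes past 7:00.

Final answer: 38.18 minutes past 7:00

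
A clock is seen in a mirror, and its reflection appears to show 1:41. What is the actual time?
Reflection across the vertical (12-6) axis maps a hand at angle A degrees to (360 - A) degrees, which sends a reading of T minutes past 12:00 to (720 - T) minutes past 12:00.
Mirror reads 1:41 = 101 minutes past 12:00.
Actual time: (720 - 101) mod 720 = 619 minutes = 10:19.

Final answer: 10:19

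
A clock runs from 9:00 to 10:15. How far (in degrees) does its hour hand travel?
The hour hand moves 0.5 degrees per minute.
Time elapsed: 10:15 - 9:00 = 75 minutes
Angular displacement: 75 x 0.5 = 37.5 degrees

Final answer: 37.5 degrees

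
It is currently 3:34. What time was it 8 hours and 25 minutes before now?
Starting time: 3:34 = 214 total minutes past 12:00
Subtracting: 8 hours and 25 minutes = 505 minutes
214 - 505 = -291 (negative, add 12 hours = 720) = 429 minutes
= 7 hours and 9 minutes past 12:00 = 7:09

Final answer: 7:09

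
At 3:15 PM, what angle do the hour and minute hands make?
Hour hand position: 3 x 30 + 15 x 0.5 = 97.5 degrees
Minute hand position: 15 x 6 = 90 degrees
Difference: |97.5 - 90| = 7.5 degrees
The angle between the hands is 7.5 degrees

Final answer: 7.5 degrees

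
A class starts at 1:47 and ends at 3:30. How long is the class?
From 1:47 to 3:30:
(3 x 60 + 30) - (1 x 60 + 47) = 210 - 107 = 103 minutes
= 1 hour and 43 minutes

Final answer: 1 hour and 43 minutes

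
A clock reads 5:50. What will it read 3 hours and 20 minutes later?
Starting time: 5:50
Adding 20 minutes to 50 minutes: 50 + 20 = 70 minutes = 1 hour and 10 minutes
Adding 3 hours: 5 + 3 + 1 (carry) = 9
Final time: 9:10

Final answer: 9:10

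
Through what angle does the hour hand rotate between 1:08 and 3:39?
The hour hand moves 0.5 degrees per minute.
Time elapsed: 3:39 - 1:08 = 151 minutes
Angular displacement: 151 x 0.5 = 75.5 degrees

Final answer: 75.5 degrees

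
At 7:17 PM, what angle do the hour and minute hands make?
Hour hand position: 7 x 30 + 17 x 0.5 = 218.5 degrees
Minute hand position: 17 x 6 = 102 degrees
Difference: |218.5 - 102| = 116.5 degrees
The angle between the hands is 116.5 degrees

Final answer: 116.5 degrees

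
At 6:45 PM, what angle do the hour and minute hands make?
Hour hand position: 6 x 30 + 45 x 0.5 = 202.5 degrees
Minute hand position: 45 x 6 = 270 degrees
Difference: |202.5 - 270| = 67.5 degrees
The angle between the hands is 67.5 degrees

Final answer: 67.5 degrees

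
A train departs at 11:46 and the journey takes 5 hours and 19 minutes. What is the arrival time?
Starting time: 11:46
Adding 19 minutes to 46 minutes: 46 + 19 = 65 minutes = 1 hour and 5 minutes
Adding 5 hours: 11 + 5 + 1 (carry) = 17 - 12 = 5
Final time: 5:05

Final answer: 5:05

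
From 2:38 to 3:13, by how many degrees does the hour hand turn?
The hour hand moves 0.5 degrees per minute.
Time elapsed: 3:13 - 2:38 = 35 minutes
Angular displacement: 35 x 0.5 = 17.5 degrees

Final answer: 17.5 degrees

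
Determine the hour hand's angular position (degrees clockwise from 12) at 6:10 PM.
The hour hand moves 30 degrees per hour and 0.5 degrees per minute.
At 6:10: (6) x 30 + 10 x 0.5 = 180 + 5 = 185 degrees

Final answer: 185 degrees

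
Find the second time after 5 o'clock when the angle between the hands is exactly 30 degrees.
At t minutes past 5:00, the hour hand is at 30 x 5 + 0.5t degrees and the minute hand is at 6t degrees.
The smaller angle between them is 30 degrees when |30H - 5.5t| = 30 or |30H - 5.5t| = 330.
With H = 5, solve 30 x 5 - 5.5t = +/- target for each target:
  t = (30 x 5 - 30) / 5.5 = 21.82
  t = (30 x 5 + 30) / 5.5 = 32.73
  t = (30 x 5 - 330) / 5.5 = -32.73 (outside (0, 60))
  t = (30 x 5 + 330) / 5.5 = 87.27 (outside (0, 60))
Valid solutions in (0, 60): {21.82, 32.73} minutes.
The second occurrence is t = 32.73 minutes.
The hands form a 30-degree angle at 32.73 minutes past 5:00.

Final answer: 32.73 minutes past 5:00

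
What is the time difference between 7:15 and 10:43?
From 7:15 to 10:43:
(10 x 60 + 43) - (7 x 60 + 15) = 643 - 435 = 208 minutes
= 3 hours and 28 minutes

Final answer: 3 hours and 28 minutes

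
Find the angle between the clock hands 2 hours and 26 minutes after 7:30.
First find the time 2 hours and 26 minutes after 7:30.
Total minutes: 7 x 60 + 30 + 2 x 60 + 26 = 596.
596 mod 720 = 596 minutes = 9:56.
Now compute the angle at 9:56:
Hour hand: 9 x 30 + 56 x 0.5 = 298 degrees
Minute hand: 56 x 6 = 336 degrees
Difference: |298 - 336| = 38 degrees
The angle is 38 degrees

Final answer: 38 degrees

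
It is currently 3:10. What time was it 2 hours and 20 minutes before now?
Starting time: 3:10 = 190 total minutes past 12:00
Subtracting: 2 hours and 20 minutes = 140 minutes
190 - 140 = 50 minutes
= 50 minutes past 12:00 = 12:50

Final answer: 12:50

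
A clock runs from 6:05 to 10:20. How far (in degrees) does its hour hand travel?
The hour hand moves 0.5 degrees per minute.
Time elapsed: 10:20 - 6:05 = 255 minutes
Angular displacement: 255 x 0.5 = 127.5 degrees

Final answer: 127.5 degrees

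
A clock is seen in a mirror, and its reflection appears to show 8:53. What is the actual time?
Reflection across the vertical (12-6) axis maps a hand at angle A degrees to (360 - A) degrees, which sends a reading of T minutes past 12:00 to (720 - T) minutes past 12:00.
Mirror reads 8:53 = 533 minutes past 12:00.
Actual time: (720 - 533) mod 720 = 187 minutes = 3:07.

Final answer: 3:07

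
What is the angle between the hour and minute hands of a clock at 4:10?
Hour hand position: 4 x 30 + 10 x 0.5 = 125 degrees
Minute hand position: 10 x 6 = 60 degrees
Difference: |125 - 60| = 65 degrees
The angle between the hands is 65 degrees

Final answer: 65 degrees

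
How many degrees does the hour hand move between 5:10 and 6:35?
The hour hand moves 0.5 degrees per minute.
Time elapsed: 6:35 - 5:10 = 85 minutes
Angular displacement: 85 x 0.5 = 42.5 degrees

Final answer: 42.5 degrees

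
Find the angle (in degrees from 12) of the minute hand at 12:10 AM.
The minute hand moves 6 degrees per minute.
At 12:10: 10 x 6 = 60 degrees

Final answer: 60 degrees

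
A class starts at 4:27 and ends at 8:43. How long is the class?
From 4:27 to 8:43:
(8 x 60 + 43) - (4 x 60 + 27) = 523 - 267 = 256 minutes
= 4 hours and 16 minutes

Final answer: 4 hours and 16 minutes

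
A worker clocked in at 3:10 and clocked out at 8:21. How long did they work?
From 3:10 to 8:21:
(8 x 60 + 21) - (3 x 60 + 10) = 501 - 190 = 311 minutes
= 5 hours and 11 minutes

Final answer: 5 hours and 11 minutes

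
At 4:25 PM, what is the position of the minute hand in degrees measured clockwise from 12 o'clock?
The minute hand moves 6 degrees per minute.
At 4:25: 25 x 6 = 150 degrees

Final answer: 150 degrees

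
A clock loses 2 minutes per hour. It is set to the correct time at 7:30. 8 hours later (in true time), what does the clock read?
For every 60 true minutes, the faulty clock advances 60 - 2 = 58 minutes.
True elapsed: 8 hours = 480 minutes.
Faulty clock advances: 480 x 58/60 = 464 minutes (drift: 16 minutes behind).
Shown time: 7:30 + 464 minutes = 3:14.

Final answer: 3:14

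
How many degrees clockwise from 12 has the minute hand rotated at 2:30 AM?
The minute hand moves 6 degrees per minute.
At 2:30: 30 x 6 = 180 degrees

Final answer: 180 degrees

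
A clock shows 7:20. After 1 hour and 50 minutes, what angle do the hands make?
First find the time 1 hour and 50 minutes after 7:20.
Total minutes: 7 x 60 + 20 + 1 x 60 + 50 = 550.
550 mod 720 = 550 minutes = 9:10.
Now compute the angle at 9:10:
Hour hand: 9 x 30 + 10 x 0.5 = 275 degrees
Minute hand: 10 x 6 = 60 degrees
Difference: |275 - 60| = 215 degrees
Smaller angle: 360 - 215 = 145 degrees

Final answer: 145 degrees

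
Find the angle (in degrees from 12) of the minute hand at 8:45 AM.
The minute hand moves 6 degrees per minute.
At 8:45: 45 x 6 = 270 degrees

Final answer: 270 degrees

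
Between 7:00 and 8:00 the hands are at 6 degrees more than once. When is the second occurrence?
At t minutes past 7:00, the hour hand is at 30 x 7 + 0.5t degrees and the minute hand is at 6t degrees.
The smaller angle between them is 6 degrees when |30H - 5.5t| = 6 or |30H - 5.5t| = 354.
With H = 7, solve 30 x 7 - 5.5t = +/- target for each target:
  t = (30 x 7 - 6) / 5.5 = 37.09
  t = (30 x 7 + 6) / 5.5 = 39.27
  t = (30 x 7 - 354) / 5.5 = -26.18 (outside (0, 60))
  t = (30 x 7 + 354) / 5.5 = 102.55 (outside (0, 60))
Valid solutions in (0, 60): {37.09, 39.27} minutes.
The second occurrence is t = 39.27 minutes.
The hands form a 6-degree angle at 39.27 minutes past 7:00.

Final answer: 39.27 minutes past 7:00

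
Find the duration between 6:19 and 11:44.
From 6:19 to 11:44:
(11 x 60 + 44) - (6 x 60 + 19) = 704 - 379 = 325 minutes
= 5 hours and 25 minutes

Final answer: 5 hours and 25 minutes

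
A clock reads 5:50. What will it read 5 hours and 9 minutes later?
Starting time: 5:50
Adding 9 minutes to 50 minutes: 50 + 9 = 59 minutes
Adding 5 hours: 5 + 5 = 10
Final time: 10:59

Final answer: 10:59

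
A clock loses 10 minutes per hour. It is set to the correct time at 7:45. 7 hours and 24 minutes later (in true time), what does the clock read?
For every 60 true minutes, the faulty clock advances 60 - 10 = 50 minutes.
True elapsed: 7 hours and 24 minutes = 444 minutes.
Faulty clock advances: 444 x 50/60 = 370 minutes (drift: 74 minutes behind).
Shown time: 7:45 + 370 minutes = 1:55.

Final answer: 1:55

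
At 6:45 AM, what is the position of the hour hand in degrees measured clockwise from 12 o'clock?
The hour hand moves 30 degrees per hour and 0.5 degrees per minute.
At 6:45: (6) x 30 + 45 x 0.5 = 180 + 22.5 = 202.5 degrees

Final answer: 202.5 degrees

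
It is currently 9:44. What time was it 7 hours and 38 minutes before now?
Starting time: 9:44 = 584 total minutes past 12:00
Subtracting: 7 hours and 38 minutes = 458 minutes
584 - 458 = 126 minutes
= 2 hours and 6 minutes past 12:00 = 2:06

Final answer: 2:06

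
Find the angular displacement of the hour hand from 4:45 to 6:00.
The hour hand moves 0.5 degrees per minute.
Time elapsed: 6:00 - 4:45 = 75 minutes
Angular displacement: 75 x 0.5 = 37.5 degrees

Final answer: 37.5 degrees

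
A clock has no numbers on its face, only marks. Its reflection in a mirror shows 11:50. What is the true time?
Reflection across the vertical (12-6) axis maps a hand at angle A degrees to (360 - A) degrees, which sends a reading of T minutes past 12:00 to (720 - T) minutes past 12:00.
Mirror reads 11:50 = 710 minutes past 12:00.
Actual time: (720 - 710) mod 720 = 10 minutes = 12:10.

Final answer: 12:10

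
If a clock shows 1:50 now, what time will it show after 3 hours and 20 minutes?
Starting time: 1:50
Adding 20 minutes to 50 minutes: 50 + 20 = 70 minutes = 1 hour and 10 minutes
Adding 3 hours: 1 + 3 + 1 (carry) = 5
Final time: 5:10

Final answer: 5:10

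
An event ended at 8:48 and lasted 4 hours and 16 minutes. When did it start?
Starting time: 8:48 = 528 total minutes past 12:00
Subtracting: 4 hours and 16 minutes = 256 minutes
528 - 256 = 272 minutes
= 4 hours and 32 minutes past 12:00 = 4:32

Final answer: 4:32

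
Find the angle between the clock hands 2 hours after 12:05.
First find the time 2 hours after 12:05.
Total minutes: 12 x 60 + 5 + 2 x 60 + 0 = 845.
845 mod 720 = 125 minutes = 2:05.
Now compute the angle at 2:05:
Hour hand: 2 x 30 + 5 x 0.5 = 62.5 degrees
Minute hand: 5 x 6 = 30 degrees
Difference: |62.5 - 30| = 32.5 degrees
The angle is 32.5 degrees

Final answer: 32.5 degrees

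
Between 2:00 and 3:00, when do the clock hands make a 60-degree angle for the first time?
At t minutes past 2:00, the hour hand is at 30 x 2 + 0.5t degrees and the minute hand is at 6t degrees.
The smaller angle between them is 60 degrees when |30H - 5.5t| = 60 or |30H - 5.5t| = 300.
With H = 2, solve 30 x 2 - 5.5t = +/- target for each target:
  t = (30 x 2 - 60) / 5.5 = 0 (outside (0, 60))
  t = (30 x 2 + 60) / 5.5 = 21.82
  t = (30 x 2 - 300) / 5.5 = -43.64 (outside (0, 60))
  t = (30 x 2 + 300) / 5.5 = 65.45 (outside (0, 60))
Valid solutions in (0, 60): {21.82} minutes.
The first occurrence is t = 21.82 minutes.
The hands form a 60-degree angle at 21.82 minutes past 2:00.

Final answer: 21.82 minutes past 2:00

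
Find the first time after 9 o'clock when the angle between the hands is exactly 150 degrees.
At t minutes past 9:00, the hour hand is at 30 x 9 + 0.5t degrees and the minute hand is at 6t degrees.
The smaller angle between them is 150 degrees when |30H - 5.5t| = 150 or |30H - 5.5t| = 210.
With H = 9, solve 30 x 9 - 5.5t = +/- target for each target:
  t = (30 x 9 - 150) / 5.5 = 21.82
  t = (30 x 9 + 150) / 5.5 = 76.36 (outside (0, 60))
  t = (30 x 9 - 210) / 5.5 = 10.91
  t = (30 x 9 + 210) / 5.5 = 87.27 (outside (0, 60))
Valid solutions in (0, 60): {10.91, 21.82} minutes.
The first occurrence is t = 10.91 minutes.
The hands form a 150-degree angle at 10.91 minutes past 9:00.

Final answer: 10.91 minutes past 9:00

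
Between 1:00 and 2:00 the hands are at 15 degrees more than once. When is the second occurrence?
At t minutes past 1:00, the hour hand is at 30 x 1 + 0.5t degrees and the minute hand is at 6t degrees.
The smaller angle between them is 15 degrees when |30H - 5.5t| = 15 or |30H - 5.5t| = 345.
With H = 1, solve 30 x 1 - 5.5t = +/- target for each target:
  t = (30 x 1 - 15) / 5.5 = 2.73
  t = (30 x 1 + 15) / 5.5 = 8.18
  t = (30 x 1 - 345) / 5.5 = -57.27 (outside (0, 60))
  t = (30 x 1 + 345) / 5.5 = 68.18 (outside (0, 60))
Valid solutions in (0, 60): {2.73, 8.18} minutes.
The second occurrence is t = 8.18 minutes.
The hands form a 15-degree angle at 8.18 minutes past 1:00.

Final answer: 8.18 minutes past 1:00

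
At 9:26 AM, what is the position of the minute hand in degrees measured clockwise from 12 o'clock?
The minute hand moves 6 degrees per minute.
At 9:26: 26 x 6 = 156 degrees

Final answer: 156 degrees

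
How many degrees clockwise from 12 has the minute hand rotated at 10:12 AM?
The minute hand moves 6 degrees per minute.
At 10:12: 12 x 6 = 72 degrees

Final answer: 72 degrees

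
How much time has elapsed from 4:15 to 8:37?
From 4:15 to 8:37:
(8 x 60 + 37) - (4 x 60 + 15) = 517 - 255 = 262 minutes
= 4 hours and 22 minutes

Final answer: 4 hours and 22 minutes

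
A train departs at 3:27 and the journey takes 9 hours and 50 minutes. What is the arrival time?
Starting time: 3:27
Adding 50 minutes to 27 minutes: 27 + 50 = 77 minutes = 1 hour and 17 minutes
Adding 9 hours: 3 + 9 + 1 (carry) = 13 - 12 = 1
Final time: 1:17

Final answer: 1:17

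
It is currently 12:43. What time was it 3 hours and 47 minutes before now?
Starting time: 12:43 = 43 total minutes past 12:00
Subtracting: 3 hours and 47 minutes = 227 minutes
43 - 227 = -184 (negative, add 12 hours = 720) = 536 minutes
= 8 hours and 56 minutes past 12:00 = 8:56

Final answer: 8:56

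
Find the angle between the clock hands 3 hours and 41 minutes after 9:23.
First find the time 3 hours and 41 minutes after 9:23.
Total minutes: 9 x 60 + 23 + 3 x 60 + 41 = 784.
784 mod 720 = 64 minutes = 1:04.
Now compute the angle at 1:04:
Hour hand: 1 x 30 + 4 x 0.5 = 32 degrees
Minute hand: 4 x 6 = 24 degrees
Difference: |32 - 24| = 8 degrees
The angle is 8 degrees

Final answer: 8 degrees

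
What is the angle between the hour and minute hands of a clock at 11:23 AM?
Hour hand position: 11 x 30 + 23 x 0.5 = 341.5 degrees
Minute hand position: 23 x 6 = 138 degrees
Difference: |341.5 - 138| = 203.5 degrees
Since 203.5 > 180, the smaller angle is 360 - 203.5 = 156.5 degrees

Final answer: 156.5 degrees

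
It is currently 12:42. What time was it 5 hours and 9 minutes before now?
Starting time: 12:42 = 42 total minutes past 12:00
Subtracting: 5 hours and 9 minutes = 309 minutes
42 - 309 = -267 (negative, add 12 hours = 720) = 453 minutes
= 7 hours and 33 minutes past 12:00 = 7:33

Final answer: 7:33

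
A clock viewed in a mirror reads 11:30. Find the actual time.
Reflection across the vertical (12-6) axis maps a hand at angle A degrees to (360 - A) degrees, which sends a reading of T minutes past 12:00 to (720 - T) minutes past 12:00.
Mirror reads 11:30 = 690 minutes past 12:00.
Actual time: (720 - 690) mod 720 = 30 minutes = 12:30.

Final answer: 12:30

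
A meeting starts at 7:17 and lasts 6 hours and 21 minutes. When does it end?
Starting time: 7:17
Adding 21 minutes to 17 minutes: 17 + 21 = 38 minutes
Adding 6 hours: 7 + 6 = 13 - 12 = 1
Final time: 1:38

Final answer: 1:38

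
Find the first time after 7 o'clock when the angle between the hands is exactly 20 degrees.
At t minutes past 7:00, the hour hand is at 30 x 7 + 0.5t degrees and the minute hand is at 6t degrees.
The smaller angle between them is 20 degrees when |30H - 5.5t| = 20 or |30H - 5.5t| = 340.
With H = 7, solve 30 x 7 - 5.5t = +/- target for each target:
  t = (30 x 7 - 20) / 5.5 = 34.55
  t = (30 x 7 + 20) / 5.5 = 41.82
  t = (30 x 7 - 340) / 5.5 = -23.64 (outside (0, 60))
  t = (30 x 7 + 340) / 5.5 = 100 (outside (0, 60))
Valid solutions in (0, 60): {34.55, 41.82} minutes.
The first occurrence is t = 34.55 minutes.
The hands form a 20-degree angle at 34.55 minutes past 7:00.

Final answer: 34.55 minutes past 7:00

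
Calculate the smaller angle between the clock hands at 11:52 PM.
Hour hand position: 11 x 30 + 52 x 0.5 = 356 degrees
Minute hand position: 52 x 6 = 312 degrees
Difference: |356 - 312| = 44 degrees
The angle between the hands is 44 degrees

Final answer: 44 degrees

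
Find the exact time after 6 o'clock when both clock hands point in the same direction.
The minute hand gains 5.5 degrees per minute on the hour hand.
At 6:00, the hour hand is at 180 degrees and the minute hand is at 0 degrees.
The gap is 180 degrees. Time to close: 180/5.5 = 60 x 6/11 = 32.73 minutes.
The hands overlap at 32.73 minutes past 6:00.

Final answer: 32.73 minutes past 6:00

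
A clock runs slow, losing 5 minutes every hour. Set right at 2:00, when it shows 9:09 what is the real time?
For every 60 true minutes, the faulty clock advances 55 minutes, so 1 faulty-clock minute corresponds to 60/55 true minutes.
From 2:00 to 9:09 on the faulty dial is 429 minutes.
True elapsed: 429 x 60/55 = 468 minutes = 7 hours and 48 minutes.
True time: 2:00 + 7 hours and 48 minutes = 9:48.

Final answer: 9:48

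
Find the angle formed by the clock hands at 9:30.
Hour hand position: 9 x 30 + 30 x 0.5 = 285 degrees
Minute hand position: 30 x 6 = 180 degrees
Difference: |285 - 180| = 105 degrees
The angle between the hands is 105 degrees

Final answer: 105 degrees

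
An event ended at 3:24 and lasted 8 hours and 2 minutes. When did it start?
Starting time: 3:24 = 204 total minutes past 12:00
Subtracting: 8 hours and 2 minutes = 482 minutes
204 - 482 = -278 (negative, add 12 hours = 720) = 442 minutes
= 7 hours and 22 minutes past 12:00 = 7:22

Final answer: 7:22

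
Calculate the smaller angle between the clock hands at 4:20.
Hour hand position: 4 x 30 + 20 x 0.5 = 130 degrees
Minute hand position: 20 x 6 = 120 degrees
Difference: |130 - 120| = 10 degrees
The angle between the hands is 10 degrees

Final answer: 10 degrees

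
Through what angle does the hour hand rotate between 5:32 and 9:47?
The hour hand moves 0.5 degrees per minute.
Time elapsed: 9:47 - 5:32 = 255 minutes
Angular displacement: 255 x 0.5 = 127.5 degrees

Final answer: 127.5 degrees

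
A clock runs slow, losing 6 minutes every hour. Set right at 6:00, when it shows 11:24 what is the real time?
For every 60 true minutes, the faulty clock advances 54 minutes, so 1 faulty-clock minute corresponds to 60/54 true minutes.
From 6:00 to 11:24 on the faulty dial is 324 minutes.
True elapsed: 324 x 60/54 = 360 minutes = 6 hours.
True time: 6:00 + 6 hours = 12:00.

Final answer: 12:00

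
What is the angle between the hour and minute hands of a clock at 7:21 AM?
Hour hand position: 7 x 30 + 21 x 0.5 = 220.5 degrees
Minute hand position: 21 x 6 = 126 degrees
Difference: |220.5 - 126| = 94.5 degrees
The angle between the hands is 94.5 degrees

Final answer: 94.5 degrees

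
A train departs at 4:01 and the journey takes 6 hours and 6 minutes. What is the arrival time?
Starting time: 4:01
Adding 6 minutes to 1 minute: 1 + 6 = 7 minutes
Adding 6 hours: 4 + 6 = 10
Final time: 10:07

Final answer: 10:07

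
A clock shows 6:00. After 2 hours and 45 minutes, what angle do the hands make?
First find the time 2 hours and 45 minutes after 6:00.
Total minutes: 6 x 60 + 0 + 2 x 60 + 45 = 525.
525 mod 720 = 525 minutes = 8:45.
Now compute the angle at 8:45:
Hour hand: 8 x 30 + 45 x 0.5 = 262.5 degrees
Minute hand: 45 x 6 = 270 degrees
Difference: |262.5 - 270| = 7.5 degrees
The angle is 7.5 degrees

Final answer: 7.5 degrees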